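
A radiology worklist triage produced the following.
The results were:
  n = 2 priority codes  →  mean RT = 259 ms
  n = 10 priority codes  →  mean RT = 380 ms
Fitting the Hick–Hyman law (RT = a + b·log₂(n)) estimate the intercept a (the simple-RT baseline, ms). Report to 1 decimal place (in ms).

206.9 ms

b = (RT₂ − RT₁)/(log₂ n₂ − log₂ n₁) = (380 − 259)/(3.3219 − 1) = 52.112 ms/bit.
Intercept: a = 259 − 52.112·log₂(2) = 206.888 ms.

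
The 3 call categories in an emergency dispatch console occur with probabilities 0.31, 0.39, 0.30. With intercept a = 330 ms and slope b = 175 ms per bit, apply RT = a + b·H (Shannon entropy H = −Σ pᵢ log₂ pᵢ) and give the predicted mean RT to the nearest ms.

606 ms

Entropy contributions −pᵢ log₂ pᵢ: 0.5238, 0.5298, 0.5211; sum H = 1.5747 bits.
RT = a + bH = 330 + 175·1.5747 = 605.57 ms.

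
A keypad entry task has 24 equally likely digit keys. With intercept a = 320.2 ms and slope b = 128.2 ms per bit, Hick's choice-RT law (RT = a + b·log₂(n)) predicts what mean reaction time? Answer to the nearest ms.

908 ms

log₂(24) = 4.5850 bits, so RT = 320.2 + 128.2 × 4.5850 ≈ 907.992 ms.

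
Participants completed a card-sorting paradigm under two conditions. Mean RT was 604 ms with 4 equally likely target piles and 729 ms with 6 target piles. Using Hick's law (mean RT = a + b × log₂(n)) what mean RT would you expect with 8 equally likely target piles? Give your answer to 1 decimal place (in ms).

817.7 ms

With log₂ n on the abscissa the relation is linear; from the two conditions:
  b = (729 − 604) / (log₂ 6 − log₂ 4) = 125 / (2.5850 − 2) = 213.689 ms/bit
  a = 604 − 213.689 × 2 = 176.622 ms
Then RT(8) = 176.622 + 213.689 × log₂ 8 = 176.622 + 213.689 × 3 ≈ 817.689 ms.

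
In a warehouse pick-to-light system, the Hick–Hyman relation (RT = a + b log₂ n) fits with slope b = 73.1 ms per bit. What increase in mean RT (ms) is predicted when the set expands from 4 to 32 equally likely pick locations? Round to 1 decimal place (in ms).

219.3 ms

ΔRT = (a + b log₂ n₂) − (a + b log₂ n₁) = b·(log₂ n₂ − log₂ n₁).
log₂(32) − log₂(4) = log₂(32/4) = log₂(8) = 3.
ΔRT = 73.1 × 3.0000 = 219.300 ms.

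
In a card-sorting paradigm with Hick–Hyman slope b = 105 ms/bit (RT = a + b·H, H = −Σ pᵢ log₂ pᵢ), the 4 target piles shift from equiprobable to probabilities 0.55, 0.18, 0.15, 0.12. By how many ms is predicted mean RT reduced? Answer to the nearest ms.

The RT saving is b·ΔH. Equiprobable H₀ = log₂(4) = 2.0000 bits; with the given probabilities H = 1.6973 bits.
b·(H₀ − H) = 105 × (2.0000 − 1.6973) = 31.78 ms.

32 ms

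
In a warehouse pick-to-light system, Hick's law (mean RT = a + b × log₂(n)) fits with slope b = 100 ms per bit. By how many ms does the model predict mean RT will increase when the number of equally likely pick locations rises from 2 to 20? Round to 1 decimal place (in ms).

332.2 ms

The intercept a cancels: ΔRT = b·(log₂ n₂ − log₂ n₁) = b·log₂(n₂/n₁).
log₂(20) − log₂(2) = 4.3219 − 1 = 3.3219.
ΔRT = 100 × 3.3219 = 332.193 ms.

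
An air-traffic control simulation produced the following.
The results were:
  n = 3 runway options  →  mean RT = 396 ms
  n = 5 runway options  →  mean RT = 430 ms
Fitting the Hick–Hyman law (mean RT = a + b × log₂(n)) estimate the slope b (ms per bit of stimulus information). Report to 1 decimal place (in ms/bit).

The slope on a log₂ axis is (430 − 396) / (2.3219 − 1.5850) = 46.135 ms/bit.

46.1 ms/bit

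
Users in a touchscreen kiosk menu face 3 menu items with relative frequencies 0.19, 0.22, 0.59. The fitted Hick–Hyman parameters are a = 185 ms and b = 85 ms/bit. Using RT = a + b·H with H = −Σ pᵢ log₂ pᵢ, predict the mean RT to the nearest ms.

Entropy contributions −pᵢ log₂ pᵢ: 0.4552, 0.4806, 0.4491; sum H = 1.3849 bits.
RT = a + bH = 185 + 85·1.3849 = 302.72 ms.

303 ms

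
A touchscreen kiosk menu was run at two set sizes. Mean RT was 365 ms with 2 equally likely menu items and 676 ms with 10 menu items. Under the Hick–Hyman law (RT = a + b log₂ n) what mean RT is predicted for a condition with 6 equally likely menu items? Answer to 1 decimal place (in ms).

577.3 ms

With log₂ n on the abscissa the relation is linear; from the two conditions:
  b = (676 − 365) / (log₂ 10 − log₂ 2) = 311 / (3.3219 − 1) = 133.940 ms/bit
  a = 365 − 133.940 × 1 = 231.060 ms
Then RT(6) = 231.060 + 133.940 × log₂ 6 = 231.060 + 133.940 × 2.5850 ≈ 577.291 ms.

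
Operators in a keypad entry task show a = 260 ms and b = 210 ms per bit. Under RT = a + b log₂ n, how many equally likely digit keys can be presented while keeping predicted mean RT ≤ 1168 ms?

20

Information budget: (1168 − 260)/210 = 4.3238 bits, so n ≤ 2^4.3238 = 20.026 → at most 20.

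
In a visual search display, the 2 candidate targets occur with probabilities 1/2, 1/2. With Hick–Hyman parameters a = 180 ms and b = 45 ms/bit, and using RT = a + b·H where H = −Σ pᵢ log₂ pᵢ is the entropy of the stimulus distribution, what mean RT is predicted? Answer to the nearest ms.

225 ms

H = −Σ pᵢ log₂ pᵢ = 0.5·1 + 0.5·1 = 1.000 bits.
RT = 180 + 45 × 1.000 = 225.00 ms.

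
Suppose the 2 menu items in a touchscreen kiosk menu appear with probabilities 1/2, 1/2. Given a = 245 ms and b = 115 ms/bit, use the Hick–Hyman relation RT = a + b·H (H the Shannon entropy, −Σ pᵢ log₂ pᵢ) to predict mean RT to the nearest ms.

360 ms

H = −Σ pᵢ log₂ pᵢ = 0.5·1 + 0.5·1 = 1.000 bits.
RT = 245 + 115 × 1.000 = 360.00 ms.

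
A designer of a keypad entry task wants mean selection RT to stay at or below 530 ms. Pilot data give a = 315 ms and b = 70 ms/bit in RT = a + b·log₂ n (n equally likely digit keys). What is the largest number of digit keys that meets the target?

Information budget: (530 − 315)/70 = 3.0714 bits, so n ≤ 2^3.0714 = 8.406 → at most 8.

8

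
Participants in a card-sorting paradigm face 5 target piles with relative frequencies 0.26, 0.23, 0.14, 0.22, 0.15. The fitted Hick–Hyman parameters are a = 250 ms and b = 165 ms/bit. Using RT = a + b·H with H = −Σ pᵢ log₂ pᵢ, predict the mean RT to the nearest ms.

Entropy contributions −pᵢ log₂ pᵢ: 0.5053, 0.4877, 0.3971, 0.4806, 0.4105; sum H = 2.2812 bits.
RT = a + bH = 250 + 165·2.2812 = 626.40 ms.

626 ms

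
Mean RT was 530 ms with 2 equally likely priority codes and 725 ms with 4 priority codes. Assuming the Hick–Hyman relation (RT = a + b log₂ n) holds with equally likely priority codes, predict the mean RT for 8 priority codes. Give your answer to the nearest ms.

With log₂ n on the abscissa the relation is linear; from the two conditions:
  b = (725 − 530) / (log₂ 4 − log₂ 2) = 195 / (2 − 1) = 195 ms/bit
  a = 530 − 195 × 1 = 335 ms
Then RT(8) = 335 + 195 × log₂ 8 = 335 + 195 × 3 ≈ 920.000 ms.

920 ms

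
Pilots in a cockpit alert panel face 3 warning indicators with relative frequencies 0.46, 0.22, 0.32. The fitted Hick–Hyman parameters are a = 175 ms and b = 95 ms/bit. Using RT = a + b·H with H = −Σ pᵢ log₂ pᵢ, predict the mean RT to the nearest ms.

H = 0.46·log₂(1/0.46) + 0.22·log₂(1/0.22) + 0.32·log₂(1/0.32) = 1.5219 bits.
RT = 175 + 95 × 1.5219 = 319.58 ms.

320 ms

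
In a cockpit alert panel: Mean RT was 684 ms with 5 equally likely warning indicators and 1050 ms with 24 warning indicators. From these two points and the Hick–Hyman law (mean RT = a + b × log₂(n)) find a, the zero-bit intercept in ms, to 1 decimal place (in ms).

308.5 ms

The slope on a log₂ axis is (1050 − 684) / (4.5850 − 2.3219) = 161.730 ms/bit.
Intercept: a = 684 − 161.730·log₂(5) = 308.475 ms.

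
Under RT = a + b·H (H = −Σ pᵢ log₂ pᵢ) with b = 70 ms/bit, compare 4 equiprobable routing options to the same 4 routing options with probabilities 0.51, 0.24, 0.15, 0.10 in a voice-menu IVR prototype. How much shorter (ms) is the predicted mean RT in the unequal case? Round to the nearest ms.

Equiprobable entropy H₀ = log₂ 4 = 2.0000 bits.
Skewed entropy H = −Σ pᵢ log₂ pᵢ = 1.7323 bits.
ΔRT = b·(H₀ − H) = 70 × 0.2677 = 18.74 ms.

19 ms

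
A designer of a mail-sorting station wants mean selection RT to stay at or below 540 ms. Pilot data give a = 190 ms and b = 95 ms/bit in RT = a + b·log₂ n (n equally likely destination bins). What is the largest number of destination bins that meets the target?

Information budget: (540 − 190)/95 = 3.6842 bits, so n ≤ 2^3.6842 = 12.855 → at most 12.

12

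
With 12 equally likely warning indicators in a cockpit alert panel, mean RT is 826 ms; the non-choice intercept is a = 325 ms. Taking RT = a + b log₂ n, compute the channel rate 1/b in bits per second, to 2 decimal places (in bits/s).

b = (826 − 325)/log₂ 12 = 501/3.5850 = 139.750 ms per bit = 0.13975 s/bit; the reciprocal is 7.156 bits/s.

7.16 bits/s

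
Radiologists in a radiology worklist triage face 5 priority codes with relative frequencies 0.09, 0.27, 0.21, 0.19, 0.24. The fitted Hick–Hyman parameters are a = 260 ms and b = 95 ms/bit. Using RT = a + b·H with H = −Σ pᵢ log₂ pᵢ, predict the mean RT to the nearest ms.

Entropy contributions −pᵢ log₂ pᵢ: 0.3127, 0.5100, 0.4728, 0.4552, 0.4941; sum H = 2.2449 bits.
RT = a + bH = 260 + 95·2.2449 = 473.26 ms.

473 ms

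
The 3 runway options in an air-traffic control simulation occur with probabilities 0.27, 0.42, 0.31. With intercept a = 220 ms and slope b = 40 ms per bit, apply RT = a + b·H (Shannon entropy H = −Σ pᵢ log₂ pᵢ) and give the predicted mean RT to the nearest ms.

Entropy contributions −pᵢ log₂ pᵢ: 0.5100, 0.5256, 0.5238; sum H = 1.5595 bits.
RT = a + bH = 220 + 40·1.5595 = 282.38 ms.

282 ms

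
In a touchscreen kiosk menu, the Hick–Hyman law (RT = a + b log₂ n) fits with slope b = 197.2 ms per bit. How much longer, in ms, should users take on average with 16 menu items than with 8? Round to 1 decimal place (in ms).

197.2 ms

Only the slope matters, since a is common to both: ΔRT = b·log₂(n₂/n₁).
log₂(16) − log₂(8) = log₂(16/8) = log₂(2) = 1.
ΔRT = 197.2 × 1.0000 = 197.200 ms.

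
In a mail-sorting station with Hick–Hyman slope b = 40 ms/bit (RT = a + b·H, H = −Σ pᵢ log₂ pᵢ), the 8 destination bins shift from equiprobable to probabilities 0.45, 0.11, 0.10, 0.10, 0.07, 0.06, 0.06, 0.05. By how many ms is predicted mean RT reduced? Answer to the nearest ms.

Equiprobable entropy H₀ = log₂ 8 = 3.0000 bits.
Skewed entropy H = −Σ pᵢ log₂ pᵢ = 2.5048 bits.
ΔRT = b·(H₀ − H) = 40 × 0.4952 = 19.81 ms.

20 ms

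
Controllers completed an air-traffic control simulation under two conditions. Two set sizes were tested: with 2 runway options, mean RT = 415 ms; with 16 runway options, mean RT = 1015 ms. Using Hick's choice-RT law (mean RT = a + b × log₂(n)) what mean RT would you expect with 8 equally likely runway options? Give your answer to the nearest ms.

815 ms

With log₂ n on the abscissa the relation is linear; from the two conditions:
  b = (1015 − 415) / (log₂ 16 − log₂ 2) = 600 / (4 − 1) = 200 ms/bit
  a = 415 − 200 × 1 = 215 ms
Then RT(8) = 215 + 200 × log₂ 8 = 215 + 200 × 3 ≈ 815.000 ms.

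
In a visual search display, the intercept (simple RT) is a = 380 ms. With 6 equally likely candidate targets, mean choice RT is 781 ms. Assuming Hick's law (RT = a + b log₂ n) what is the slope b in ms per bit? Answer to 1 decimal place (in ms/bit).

b = (781 − 380) / log₂(6) = 401 / 2.5850 = 155.128 ms/bit.

155.1 ms/bit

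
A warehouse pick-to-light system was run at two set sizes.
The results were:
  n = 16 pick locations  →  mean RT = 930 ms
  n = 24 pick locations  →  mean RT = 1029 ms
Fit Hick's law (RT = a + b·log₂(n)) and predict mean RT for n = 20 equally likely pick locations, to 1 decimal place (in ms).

984.5 ms

Solve the two-equation system in a and b:
  b = (1029 − 930) / (log₂ 24 − log₂ 16) = 99 / (4.5850 − 4) = 169.242 ms/bit
  a = 930 − 169.242 × 4 = 253.034 ms
Then RT(20) = 253.034 + 169.242 × log₂ 20 = 253.034 + 169.242 × 4.3219 ≈ 984.484 ms.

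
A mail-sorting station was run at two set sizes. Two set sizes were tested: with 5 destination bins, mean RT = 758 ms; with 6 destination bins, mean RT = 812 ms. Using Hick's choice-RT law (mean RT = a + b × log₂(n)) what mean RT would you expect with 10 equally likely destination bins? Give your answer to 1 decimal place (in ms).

RT is linear in log₂ n, so two points fix the line:
  b = (812 − 758) / (log₂ 6 − log₂ 5) = 54 / (2.5850 − 2.3219) = 205.296 ms/bit
  a = 758 − 205.296 × 2.3219 = 281.317 ms
Then RT(10) = 281.317 + 205.296 × log₂ 10 = 281.317 + 205.296 × 3.3219 ≈ 963.296 ms.

963.3 ms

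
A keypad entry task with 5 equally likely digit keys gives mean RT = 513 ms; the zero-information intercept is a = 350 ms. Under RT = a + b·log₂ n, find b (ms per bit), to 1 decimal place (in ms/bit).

70.2 ms/bit

5 alternatives carry log₂ 5 = 2.3219 bits; the choice cost is 513 − 350 = 163 ms, so b = 163/2.3219 = 70.200 ms/bit.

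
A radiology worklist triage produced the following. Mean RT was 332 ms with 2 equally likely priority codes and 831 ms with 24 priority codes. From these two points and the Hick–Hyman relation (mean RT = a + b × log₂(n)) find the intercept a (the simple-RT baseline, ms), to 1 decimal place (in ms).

192.8 ms

The slope on a log₂ axis is (831 − 332) / (4.5850 − 1) = 139.193 ms/bit.
Intercept: a = 332 − 139.193·log₂(2) = 192.807 ms.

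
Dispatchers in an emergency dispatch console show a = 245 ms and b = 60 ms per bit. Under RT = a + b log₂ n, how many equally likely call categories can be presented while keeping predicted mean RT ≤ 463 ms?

Information budget: (463 − 245)/60 = 3.6333 bits, so n ≤ 2^3.6333 = 12.409 → at most 12.

12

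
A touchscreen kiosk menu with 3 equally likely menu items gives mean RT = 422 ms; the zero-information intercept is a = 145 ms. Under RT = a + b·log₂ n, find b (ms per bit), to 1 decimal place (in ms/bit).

3 alternatives carry log₂ 3 = 1.5850 bits; the choice cost is 422 − 145 = 277 ms, so b = 277/1.5850 = 174.768 ms/bit.

174.8 ms/bit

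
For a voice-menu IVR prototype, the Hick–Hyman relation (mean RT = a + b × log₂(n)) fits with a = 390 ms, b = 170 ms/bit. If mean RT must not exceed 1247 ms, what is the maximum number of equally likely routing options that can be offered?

170·log₂ n ≤ 1247 − 390 = 857, giving log₂ n ≤ 5.0412 and n ≤ 32.926. The largest whole number is 32.

32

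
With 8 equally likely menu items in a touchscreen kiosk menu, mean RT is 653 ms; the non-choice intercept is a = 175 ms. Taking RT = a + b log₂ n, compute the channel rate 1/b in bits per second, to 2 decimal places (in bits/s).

b = (653 − 175)/log₂ 8 = 478/3 = 159.333 ms per bit = 0.15933 s/bit; the reciprocal is 6.276 bits/s.

6.28 bits/s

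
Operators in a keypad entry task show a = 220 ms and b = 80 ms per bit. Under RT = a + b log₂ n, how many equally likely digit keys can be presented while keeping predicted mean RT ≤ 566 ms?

20

Information budget: (566 − 220)/80 = 4.3250 bits, so n ≤ 2^4.3250 = 20.043 → at most 20.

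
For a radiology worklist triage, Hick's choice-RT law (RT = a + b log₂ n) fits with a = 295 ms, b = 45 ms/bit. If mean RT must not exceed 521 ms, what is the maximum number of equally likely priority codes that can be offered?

32

Set 295 + 45·log₂ n ≤ 521 → log₂ n ≤ (521 − 295)/45 = 5.0222.
So n ≤ 2^5.0222 = 32.497; the largest integer n is 32.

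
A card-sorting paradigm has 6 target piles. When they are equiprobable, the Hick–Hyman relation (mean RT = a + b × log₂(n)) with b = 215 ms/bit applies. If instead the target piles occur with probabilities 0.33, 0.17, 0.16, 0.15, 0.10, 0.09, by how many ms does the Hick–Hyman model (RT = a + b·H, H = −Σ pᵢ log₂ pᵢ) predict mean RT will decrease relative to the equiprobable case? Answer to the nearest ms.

Equiprobable entropy H₀ = log₂ 6 = 2.5850 bits.
Skewed entropy H = −Σ pᵢ log₂ pᵢ = 2.4408 bits.
ΔRT = b·(H₀ − H) = 215 × 0.1441 = 30.99 ms.

31 ms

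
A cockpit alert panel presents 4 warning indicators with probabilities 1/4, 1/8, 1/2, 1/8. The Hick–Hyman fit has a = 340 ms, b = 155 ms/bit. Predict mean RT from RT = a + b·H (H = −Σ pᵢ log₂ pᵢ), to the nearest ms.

H = −Σ pᵢ log₂ pᵢ = 0.25·2 + 0.125·3 + 0.5·1 + 0.125·3 = 1.750 bits.
RT = 340 + 155 × 1.750 = 611.25 ms.

611 ms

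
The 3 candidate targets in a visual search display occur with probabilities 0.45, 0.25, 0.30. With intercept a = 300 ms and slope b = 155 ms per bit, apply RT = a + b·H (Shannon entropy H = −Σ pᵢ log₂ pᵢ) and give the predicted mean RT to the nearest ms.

539 ms

H = 0.45·log₂(1/0.45) + 0.25·log₂(1/0.25) + 0.30·log₂(1/0.30) = 1.5395 bits.
RT = 300 + 155 × 1.5395 = 538.62 ms.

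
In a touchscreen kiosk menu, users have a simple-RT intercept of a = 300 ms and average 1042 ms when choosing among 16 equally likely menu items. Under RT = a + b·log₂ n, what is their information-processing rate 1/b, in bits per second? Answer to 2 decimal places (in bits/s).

Choice component = 1042 − 300 = 742 ms over log₂(16) = 4 bits.
b = 742 / 4 = 185.500 ms/bit, so 1/b = 5.391 bits/s.

5.39 bits/s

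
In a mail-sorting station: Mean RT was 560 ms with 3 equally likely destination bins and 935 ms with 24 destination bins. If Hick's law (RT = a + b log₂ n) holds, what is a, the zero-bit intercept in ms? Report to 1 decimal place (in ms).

361.9 ms

The slope on a log₂ axis is (935 − 560) / (4.5850 − 1.5850) = 125.000 ms/bit.
a = RT₁ − b·log₂ n₁ = 560 − 125.000 × 1.5850 = 361.880 ms.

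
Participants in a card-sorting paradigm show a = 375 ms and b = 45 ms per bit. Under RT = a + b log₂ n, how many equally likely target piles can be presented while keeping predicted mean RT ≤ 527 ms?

Set 375 + 45·log₂ n ≤ 527 → log₂ n ≤ (527 − 375)/45 = 3.3778.
So n ≤ 2^3.3778 = 10.395; the largest integer n is 10.

10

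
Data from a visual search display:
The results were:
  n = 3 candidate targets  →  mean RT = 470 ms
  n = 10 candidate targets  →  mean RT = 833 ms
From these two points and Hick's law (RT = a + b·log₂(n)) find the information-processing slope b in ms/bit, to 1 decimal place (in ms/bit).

209.0 ms/bit

Slope: b = (833 − 470) / (log₂ 10 − log₂ 3) = 363/1.7370 = 208.985 ms/bit.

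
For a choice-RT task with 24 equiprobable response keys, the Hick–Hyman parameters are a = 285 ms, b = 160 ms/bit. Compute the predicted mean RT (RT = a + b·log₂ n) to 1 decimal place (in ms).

1018.6 ms

log₂(24) = 4.5850 bits, so RT = 285 + 160 × 4.5850 ≈ 1018.594 ms.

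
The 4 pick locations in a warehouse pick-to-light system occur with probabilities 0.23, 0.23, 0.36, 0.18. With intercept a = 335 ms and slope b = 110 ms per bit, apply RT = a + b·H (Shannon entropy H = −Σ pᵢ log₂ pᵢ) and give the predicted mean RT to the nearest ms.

550 ms

H = 0.23·log₂(1/0.23) + 0.23·log₂(1/0.23) + 0.36·log₂(1/0.36) + 0.18·log₂(1/0.18) = 1.9513 bits.
RT = 335 + 110 × 1.9513 = 549.64 ms.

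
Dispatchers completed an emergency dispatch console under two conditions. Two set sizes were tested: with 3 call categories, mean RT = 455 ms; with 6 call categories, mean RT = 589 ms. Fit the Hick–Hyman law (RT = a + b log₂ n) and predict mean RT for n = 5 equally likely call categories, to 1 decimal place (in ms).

RT is linear in log₂ n, so two points fix the line:
  b = (589 − 455) / (log₂ 6 − log₂ 3) = 134 / (2.5850 − 1.5850) = 134.000 ms/bit
  a = 455 − 134.000 × 1.5850 = 242.615 ms
Then RT(5) = 242.615 + 134.000 × log₂ 5 = 242.615 + 134.000 × 2.3219 ≈ 553.753 ms.

553.8 ms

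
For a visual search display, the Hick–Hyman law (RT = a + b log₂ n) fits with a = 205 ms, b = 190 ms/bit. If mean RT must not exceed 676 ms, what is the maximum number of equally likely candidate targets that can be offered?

Information budget: (676 − 205)/190 = 2.4789 bits, so n ≤ 2^2.4789 = 5.575 → at most 5.

5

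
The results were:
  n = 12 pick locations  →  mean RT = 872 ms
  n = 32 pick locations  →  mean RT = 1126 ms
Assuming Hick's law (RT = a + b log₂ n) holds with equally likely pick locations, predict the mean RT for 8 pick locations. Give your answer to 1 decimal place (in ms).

767.0 ms

RT is linear in log₂ n, so two points fix the line:
  b = (1126 − 872) / (log₂ 32 − log₂ 12) = 254 / (5 − 3.5850) = 179.501 ms/bit
  a = 872 − 179.501 × 3.5850 = 228.497 ms
Then RT(8) = 228.497 + 179.501 × log₂ 8 = 228.497 + 179.501 × 3 ≈ 766.999 ms.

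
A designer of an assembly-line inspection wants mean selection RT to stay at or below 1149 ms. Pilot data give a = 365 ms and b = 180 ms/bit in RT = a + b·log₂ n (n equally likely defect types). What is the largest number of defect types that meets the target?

20

180·log₂ n ≤ 1149 − 365 = 784, giving log₂ n ≤ 4.3556 and n ≤ 20.472. The largest whole number is 20.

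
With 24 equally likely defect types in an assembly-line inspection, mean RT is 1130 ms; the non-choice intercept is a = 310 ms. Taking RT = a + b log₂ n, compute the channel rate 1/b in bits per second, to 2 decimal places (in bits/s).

Choice component = 1130 − 310 = 820 ms over log₂(24) = 4.5850 bits.
b = 820 / 4.5850 = 178.846 ms/bit, so 1/b = 5.591 bits/s.

5.59 bits/s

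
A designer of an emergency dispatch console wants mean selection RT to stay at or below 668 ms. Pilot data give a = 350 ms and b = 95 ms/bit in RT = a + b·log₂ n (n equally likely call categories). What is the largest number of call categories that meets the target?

Set 350 + 95·log₂ n ≤ 668 → log₂ n ≤ (668 − 350)/95 = 3.3474.
So n ≤ 2^3.3474 = 10.178; the largest integer n is 10.

10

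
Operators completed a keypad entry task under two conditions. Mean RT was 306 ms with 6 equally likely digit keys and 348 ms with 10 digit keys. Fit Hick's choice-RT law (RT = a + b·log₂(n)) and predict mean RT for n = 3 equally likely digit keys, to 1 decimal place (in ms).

249.0 ms

Fit slope and intercept:
  b = (348 − 306) / (log₂ 10 − log₂ 6) = 42 / (3.3219 − 2.5850) = 56.990 ms/bit
  a = 306 − 56.990 × 2.5850 = 158.682 ms
Then RT(3) = 158.682 + 56.990 × log₂ 3 = 158.682 + 56.990 × 1.5850 ≈ 249.010 ms.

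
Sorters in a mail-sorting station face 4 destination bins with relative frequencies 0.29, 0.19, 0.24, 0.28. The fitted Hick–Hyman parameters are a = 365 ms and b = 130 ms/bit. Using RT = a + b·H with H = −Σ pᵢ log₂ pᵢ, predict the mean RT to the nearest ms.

H = 0.29·log₂(1/0.29) + 0.19·log₂(1/0.19) + 0.24·log₂(1/0.24) + 0.28·log₂(1/0.28) = 1.9815 bits.
RT = 365 + 130 × 1.9815 = 622.59 ms.

623 ms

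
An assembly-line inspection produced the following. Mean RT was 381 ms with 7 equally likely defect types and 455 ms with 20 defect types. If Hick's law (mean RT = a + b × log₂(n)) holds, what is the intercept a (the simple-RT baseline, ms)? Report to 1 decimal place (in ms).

243.8 ms

Slope: b = (455 − 381) / (log₂ 20 − log₂ 7) = 74/1.5146 = 48.859 ms/bit.
a = RT₁ − b·log₂ n₁ = 381 − 48.859 × 2.8074 = 243.836 ms.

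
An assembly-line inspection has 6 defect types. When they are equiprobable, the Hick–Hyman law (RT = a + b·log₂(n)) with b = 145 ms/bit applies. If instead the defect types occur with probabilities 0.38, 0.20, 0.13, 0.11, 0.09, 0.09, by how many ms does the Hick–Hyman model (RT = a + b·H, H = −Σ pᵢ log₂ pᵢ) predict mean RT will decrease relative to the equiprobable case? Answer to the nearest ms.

The RT saving is b·ΔH. Equiprobable H₀ = log₂(6) = 2.5850 bits; with the given probabilities H = 2.3531 bits.
b·(H₀ − H) = 145 × (2.5850 − 2.3531) = 33.62 ms.

34 ms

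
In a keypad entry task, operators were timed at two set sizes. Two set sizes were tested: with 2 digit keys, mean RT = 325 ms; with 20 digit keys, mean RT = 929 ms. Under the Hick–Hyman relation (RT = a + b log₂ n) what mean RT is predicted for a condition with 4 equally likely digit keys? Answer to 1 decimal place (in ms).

RT is linear in log₂ n, so two points fix the line:
  b = (929 − 325) / (log₂ 20 − log₂ 2) = 604 / (4.3219 − 1) = 181.822 ms/bit
  a = 325 − 181.822 × 1 = 143.178 ms
Then RT(4) = 143.178 + 181.822 × log₂ 4 = 143.178 + 181.822 × 2 ≈ 506.822 ms.

506.8 ms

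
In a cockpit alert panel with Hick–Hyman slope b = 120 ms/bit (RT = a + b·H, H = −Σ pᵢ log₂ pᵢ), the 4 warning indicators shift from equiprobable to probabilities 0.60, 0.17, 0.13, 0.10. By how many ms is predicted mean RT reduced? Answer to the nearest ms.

49 ms

Equiprobable entropy H₀ = log₂ 4 = 2.0000 bits.
Skewed entropy H = −Σ pᵢ log₂ pᵢ = 1.5916 bits.
ΔRT = b·(H₀ − H) = 120 × 0.4084 = 49.01 ms.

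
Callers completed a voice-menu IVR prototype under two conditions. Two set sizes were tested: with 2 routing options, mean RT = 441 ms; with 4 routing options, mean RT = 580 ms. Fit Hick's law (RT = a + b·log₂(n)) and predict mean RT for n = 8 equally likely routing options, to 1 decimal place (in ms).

719.0 ms

RT is linear in log₂ n, so two points fix the line:
  b = (580 − 441) / (log₂ 4 − log₂ 2) = 139 / (2 − 1) = 139.000 ms/bit
  a = 441 − 139.000 × 1 = 302.000 ms
Then RT(8) = 302.000 + 139.000 × log₂ 8 = 302.000 + 139.000 × 3 ≈ 719.000 ms.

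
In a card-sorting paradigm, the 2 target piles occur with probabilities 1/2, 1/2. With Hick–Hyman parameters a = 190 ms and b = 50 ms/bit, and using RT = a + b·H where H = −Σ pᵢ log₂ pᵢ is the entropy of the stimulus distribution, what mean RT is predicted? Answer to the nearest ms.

240 ms

Each term −pᵢ log₂ pᵢ: 0.5·1 + 0.5·1; summed, H = 1.000 bits.
Mean RT = a + bH = 190 + 50·1.000 = 240.00 ms.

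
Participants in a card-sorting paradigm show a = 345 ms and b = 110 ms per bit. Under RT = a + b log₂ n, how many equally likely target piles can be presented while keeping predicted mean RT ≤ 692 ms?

110·log₂ n ≤ 692 − 345 = 347, giving log₂ n ≤ 3.1545 and n ≤ 8.905. The largest whole number is 8.

8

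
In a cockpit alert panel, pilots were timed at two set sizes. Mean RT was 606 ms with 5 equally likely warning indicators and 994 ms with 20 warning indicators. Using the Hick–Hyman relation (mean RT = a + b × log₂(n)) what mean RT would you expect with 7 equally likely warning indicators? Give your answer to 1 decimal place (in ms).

700.2 ms

Solve the two-equation system in a and b:
  b = (994 − 606) / (log₂ 20 − log₂ 5) = 388 / (4.3219 − 2.3219) = 194.000 ms/bit
  a = 606 − 194.000 × 2.3219 = 155.546 ms
Then RT(7) = 155.546 + 194.000 × log₂ 7 = 155.546 + 194.000 × 2.8074 ≈ 700.173 ms.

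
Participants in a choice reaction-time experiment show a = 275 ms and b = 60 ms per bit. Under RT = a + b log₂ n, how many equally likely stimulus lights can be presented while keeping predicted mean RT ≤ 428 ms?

Set 275 + 60·log₂ n ≤ 428 → log₂ n ≤ (428 − 275)/60 = 2.5500.
So n ≤ 2^2.5500 = 5.856; the largest integer n is 5.

5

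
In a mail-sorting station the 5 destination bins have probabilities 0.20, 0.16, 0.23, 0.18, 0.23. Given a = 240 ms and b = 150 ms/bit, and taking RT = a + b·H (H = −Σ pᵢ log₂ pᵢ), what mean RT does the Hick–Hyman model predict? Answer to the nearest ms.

Entropy contributions −pᵢ log₂ pᵢ: 0.4644, 0.4230, 0.4877, 0.4453, 0.4877; sum H = 2.3080 bits.
RT = a + bH = 240 + 150·2.3080 = 586.21 ms.

586 ms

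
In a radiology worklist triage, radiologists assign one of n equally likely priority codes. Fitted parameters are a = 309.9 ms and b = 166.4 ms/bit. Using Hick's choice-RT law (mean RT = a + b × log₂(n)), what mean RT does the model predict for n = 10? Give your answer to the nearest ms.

863 ms

log₂(10) = 3.3219 bits, so RT = 309.9 + 166.4 × 3.3219 ≈ 862.669 ms.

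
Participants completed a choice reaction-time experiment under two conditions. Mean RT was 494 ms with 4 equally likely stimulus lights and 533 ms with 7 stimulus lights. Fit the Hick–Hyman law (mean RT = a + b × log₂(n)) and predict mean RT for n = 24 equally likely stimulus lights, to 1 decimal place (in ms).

Fit slope and intercept:
  b = (533 − 494) / (log₂ 7 − log₂ 4) = 39 / (2.8074 − 2) = 48.306 ms/bit
  a = 494 − 48.306 × 2 = 397.388 ms
Then RT(24) = 397.388 + 48.306 × log₂ 24 = 397.388 + 48.306 × 4.5850 ≈ 618.869 ms.

618.9 ms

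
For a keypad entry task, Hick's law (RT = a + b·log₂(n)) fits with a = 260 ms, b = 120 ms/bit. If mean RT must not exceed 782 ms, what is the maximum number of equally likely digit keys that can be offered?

Set 260 + 120·log₂ n ≤ 782 → log₂ n ≤ (782 − 260)/120 = 4.3500.
So n ≤ 2^4.3500 = 20.393; the largest integer n is 20.

20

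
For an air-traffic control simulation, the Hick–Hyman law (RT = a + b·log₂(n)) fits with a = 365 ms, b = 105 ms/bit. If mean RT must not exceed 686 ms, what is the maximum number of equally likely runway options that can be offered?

105·log₂ n ≤ 686 − 365 = 321, giving log₂ n ≤ 3.0571 and n ≤ 8.323. The largest whole number is 8.

8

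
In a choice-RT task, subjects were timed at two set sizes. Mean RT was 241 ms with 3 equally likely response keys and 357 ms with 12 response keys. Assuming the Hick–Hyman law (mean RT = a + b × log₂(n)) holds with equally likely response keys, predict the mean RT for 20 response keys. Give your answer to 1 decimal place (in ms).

RT is linear in log₂ n, so two points fix the line:
  b = (357 − 241) / (log₂ 12 − log₂ 3) = 116 / (3.5850 − 1.5850) = 58.000 ms/bit
  a = 241 − 58.000 × 1.5850 = 149.072 ms
Then RT(20) = 149.072 + 58.000 × log₂ 20 = 149.072 + 58.000 × 4.3219 ≈ 399.744 ms.

399.7 ms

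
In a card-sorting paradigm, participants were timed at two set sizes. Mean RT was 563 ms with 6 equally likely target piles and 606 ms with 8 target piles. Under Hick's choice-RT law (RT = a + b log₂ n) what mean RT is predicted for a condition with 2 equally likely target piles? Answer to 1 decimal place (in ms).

With log₂ n on the abscissa the relation is linear; from the two conditions:
  b = (606 − 563) / (log₂ 8 − log₂ 6) = 43 / (3 − 2.5850) = 103.605 ms/bit
  a = 563 − 103.605 × 2.5850 = 295.185 ms
Then RT(2) = 295.185 + 103.605 × log₂ 2 = 295.185 + 103.605 × 1 ≈ 398.790 ms.

398.8 ms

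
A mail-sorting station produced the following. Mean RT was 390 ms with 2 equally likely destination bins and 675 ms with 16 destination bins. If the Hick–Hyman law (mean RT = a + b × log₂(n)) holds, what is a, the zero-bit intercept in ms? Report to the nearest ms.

295 ms

Slope: b = (675 − 390) / (log₂ 16 − log₂ 2) = 285/3.0000 = 95 ms/bit.
Intercept: a = 390 − 95·log₂(2) = 295.000 ms.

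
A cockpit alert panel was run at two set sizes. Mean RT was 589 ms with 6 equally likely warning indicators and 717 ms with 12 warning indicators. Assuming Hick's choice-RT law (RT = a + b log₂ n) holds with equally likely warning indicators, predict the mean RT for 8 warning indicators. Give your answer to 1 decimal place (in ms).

Solve the two-equation system in a and b:
  b = (717 − 589) / (log₂ 12 − log₂ 6) = 128 / (3.5850 − 2.5850) = 128.000 ms/bit
  a = 589 − 128.000 × 2.5850 = 258.125 ms
Then RT(8) = 258.125 + 128.000 × log₂ 8 = 258.125 + 128.000 × 3 ≈ 642.125 ms.

642.1 ms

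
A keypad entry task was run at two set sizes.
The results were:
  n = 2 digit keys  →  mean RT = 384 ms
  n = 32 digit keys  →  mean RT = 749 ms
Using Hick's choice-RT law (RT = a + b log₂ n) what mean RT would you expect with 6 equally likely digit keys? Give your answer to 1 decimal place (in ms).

528.6 ms

Fit slope and intercept:
  b = (749 − 384) / (log₂ 32 − log₂ 2) = 365 / (5 − 1) = 91.250 ms/bit
  a = 384 − 91.250 × 1 = 292.750 ms
Then RT(6) = 292.750 + 91.250 × log₂ 6 = 292.750 + 91.250 × 2.5850 ≈ 528.628 ms.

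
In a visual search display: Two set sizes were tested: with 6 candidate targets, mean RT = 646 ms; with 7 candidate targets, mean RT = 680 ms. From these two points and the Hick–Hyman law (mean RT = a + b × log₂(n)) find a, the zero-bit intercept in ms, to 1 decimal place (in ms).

Slope: b = (680 − 646) / (log₂ 7 − log₂ 6) = 34/0.2224 = 152.883 ms/bit.
a = RT₁ − b·log₂ n₁ = 646 − 152.883 × 2.5850 = 250.803 ms.

250.8 ms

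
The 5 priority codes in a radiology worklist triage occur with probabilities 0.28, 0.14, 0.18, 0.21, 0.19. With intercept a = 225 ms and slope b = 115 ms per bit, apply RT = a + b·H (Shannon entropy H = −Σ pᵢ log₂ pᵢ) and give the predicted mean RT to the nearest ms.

Entropy contributions −pᵢ log₂ pᵢ: 0.5142, 0.3971, 0.4453, 0.4728, 0.4552; sum H = 2.2847 bits.
RT = a + bH = 225 + 115·2.2847 = 487.74 ms.

488 ms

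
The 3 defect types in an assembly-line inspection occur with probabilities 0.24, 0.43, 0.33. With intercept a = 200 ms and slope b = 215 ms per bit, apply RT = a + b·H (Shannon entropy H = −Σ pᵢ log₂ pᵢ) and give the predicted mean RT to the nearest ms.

532 ms

Entropy contributions −pᵢ log₂ pᵢ: 0.4941, 0.5236, 0.5278; sum H = 1.5455 bits.
RT = a + bH = 200 + 215·1.5455 = 532.29 ms.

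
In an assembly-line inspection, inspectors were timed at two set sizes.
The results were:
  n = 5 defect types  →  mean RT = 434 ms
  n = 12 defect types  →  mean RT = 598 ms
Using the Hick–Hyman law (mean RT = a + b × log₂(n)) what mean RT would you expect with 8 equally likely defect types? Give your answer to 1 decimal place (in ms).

522.0 ms

With log₂ n on the abscissa the relation is linear; from the two conditions:
  b = (598 − 434) / (log₂ 12 − log₂ 5) = 164 / (3.5850 − 2.3219) = 129.846 ms/bit
  a = 434 − 129.846 × 2.3219 = 132.507 ms
Then RT(8) = 132.507 + 129.846 × log₂ 8 = 132.507 + 129.846 × 3 ≈ 522.045 ms.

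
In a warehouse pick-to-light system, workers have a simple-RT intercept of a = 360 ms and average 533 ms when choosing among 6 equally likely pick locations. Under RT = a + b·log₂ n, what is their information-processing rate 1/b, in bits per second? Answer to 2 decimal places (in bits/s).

14.94 bits/s

Choice component = 533 − 360 = 173 ms over log₂(6) = 2.5850 bits.
b = 173 / 2.5850 = 66.926 ms/bit, so 1/b = 14.942 bits/s.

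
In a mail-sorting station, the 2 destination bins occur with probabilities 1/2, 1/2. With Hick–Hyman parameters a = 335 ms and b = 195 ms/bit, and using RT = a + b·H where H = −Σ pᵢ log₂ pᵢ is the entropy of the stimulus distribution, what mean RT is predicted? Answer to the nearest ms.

H = −Σ pᵢ log₂ pᵢ = 0.5·1 + 0.5·1 = 1.000 bits.
RT = 335 + 195 × 1.000 = 530.00 ms.

530 ms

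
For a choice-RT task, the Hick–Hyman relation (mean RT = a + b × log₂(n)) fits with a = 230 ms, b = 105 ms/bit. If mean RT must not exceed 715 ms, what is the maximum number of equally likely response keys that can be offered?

24

Information budget: (715 − 230)/105 = 4.6190 bits, so n ≤ 2^4.6190 = 24.574 → at most 24.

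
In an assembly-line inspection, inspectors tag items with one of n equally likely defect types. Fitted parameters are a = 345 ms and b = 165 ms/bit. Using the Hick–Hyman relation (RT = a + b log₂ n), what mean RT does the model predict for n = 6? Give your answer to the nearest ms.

772 ms

log₂(6) = 2.5850 bits, so RT = 345 + 165 × 2.5850 ≈ 771.519 ms.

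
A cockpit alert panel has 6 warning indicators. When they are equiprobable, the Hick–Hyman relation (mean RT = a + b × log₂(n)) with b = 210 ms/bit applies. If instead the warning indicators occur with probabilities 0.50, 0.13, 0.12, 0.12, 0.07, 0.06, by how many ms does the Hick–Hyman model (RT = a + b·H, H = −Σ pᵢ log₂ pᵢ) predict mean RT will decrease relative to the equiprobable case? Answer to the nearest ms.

The RT saving is b·ΔH. Equiprobable H₀ = log₂(6) = 2.5850 bits; with the given probabilities H = 2.1289 bits.
b·(H₀ − H) = 210 × (2.5850 − 2.1289) = 95.78 ms.

96 ms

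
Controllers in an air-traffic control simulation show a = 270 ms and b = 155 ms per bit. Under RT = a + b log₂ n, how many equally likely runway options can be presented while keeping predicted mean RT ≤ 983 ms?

24

Set 270 + 155·log₂ n ≤ 983 → log₂ n ≤ (983 − 270)/155 = 4.6000.
So n ≤ 2^4.6000 = 24.251; the largest integer n is 24.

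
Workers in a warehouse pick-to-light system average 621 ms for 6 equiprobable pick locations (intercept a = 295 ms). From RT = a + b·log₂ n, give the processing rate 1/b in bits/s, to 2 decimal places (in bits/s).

7.93 bits/s

Choice component = 621 − 295 = 326 ms over log₂(6) = 2.5850 bits.
b = 326 / 2.5850 = 126.114 ms/bit, so 1/b = 7.929 bits/s.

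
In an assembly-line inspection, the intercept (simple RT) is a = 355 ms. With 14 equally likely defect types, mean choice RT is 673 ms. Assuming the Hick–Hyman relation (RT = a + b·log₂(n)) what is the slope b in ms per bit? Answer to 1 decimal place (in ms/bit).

83.5 ms/bit

b = (673 − 355) / log₂(14) = 318 / 3.8074 = 83.523 ms/bit.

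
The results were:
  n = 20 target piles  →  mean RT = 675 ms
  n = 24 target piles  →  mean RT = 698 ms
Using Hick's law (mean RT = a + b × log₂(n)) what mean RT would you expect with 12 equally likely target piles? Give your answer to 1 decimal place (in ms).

610.6 ms

With log₂ n on the abscissa the relation is linear; from the two conditions:
  b = (698 − 675) / (log₂ 24 − log₂ 20) = 23 / (4.5850 − 4.3219) = 87.441 ms/bit
  a = 675 − 87.441 × 4.3219 = 297.086 ms
Then RT(12) = 297.086 + 87.441 × log₂ 12 = 297.086 + 87.441 × 3.5850 ≈ 610.559 ms.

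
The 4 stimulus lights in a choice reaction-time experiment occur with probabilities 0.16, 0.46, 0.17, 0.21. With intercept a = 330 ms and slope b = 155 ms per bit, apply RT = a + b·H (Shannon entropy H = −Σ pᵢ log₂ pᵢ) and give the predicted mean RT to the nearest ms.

Entropy contributions −pᵢ log₂ pᵢ: 0.4230, 0.5153, 0.4346, 0.4728; sum H = 1.8458 bits.
RT = a + bH = 330 + 155·1.8458 = 616.09 ms.

616 ms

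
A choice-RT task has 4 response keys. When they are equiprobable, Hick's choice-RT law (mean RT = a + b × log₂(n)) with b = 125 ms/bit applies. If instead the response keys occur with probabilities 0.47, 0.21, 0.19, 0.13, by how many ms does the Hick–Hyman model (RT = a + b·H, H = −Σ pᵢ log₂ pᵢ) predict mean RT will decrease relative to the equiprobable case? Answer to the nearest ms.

22 ms

The RT saving is b·ΔH. Equiprobable H₀ = log₂(4) = 2.0000 bits; with the given probabilities H = 1.8226 bits.
b·(H₀ − H) = 125 × (2.0000 − 1.8226) = 22.17 ms.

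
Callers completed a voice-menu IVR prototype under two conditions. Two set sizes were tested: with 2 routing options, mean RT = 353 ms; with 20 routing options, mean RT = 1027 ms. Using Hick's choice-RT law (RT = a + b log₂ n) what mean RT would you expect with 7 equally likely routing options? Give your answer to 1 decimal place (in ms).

RT is linear in log₂ n, so two points fix the line:
  b = (1027 − 353) / (log₂ 20 − log₂ 2) = 674 / (4.3219 − 1) = 202.894 ms/bit
  a = 353 − 202.894 × 1 = 150.106 ms
Then RT(7) = 150.106 + 202.894 × log₂ 7 = 150.106 + 202.894 × 2.8074 ≈ 719.702 ms.

719.7 ms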